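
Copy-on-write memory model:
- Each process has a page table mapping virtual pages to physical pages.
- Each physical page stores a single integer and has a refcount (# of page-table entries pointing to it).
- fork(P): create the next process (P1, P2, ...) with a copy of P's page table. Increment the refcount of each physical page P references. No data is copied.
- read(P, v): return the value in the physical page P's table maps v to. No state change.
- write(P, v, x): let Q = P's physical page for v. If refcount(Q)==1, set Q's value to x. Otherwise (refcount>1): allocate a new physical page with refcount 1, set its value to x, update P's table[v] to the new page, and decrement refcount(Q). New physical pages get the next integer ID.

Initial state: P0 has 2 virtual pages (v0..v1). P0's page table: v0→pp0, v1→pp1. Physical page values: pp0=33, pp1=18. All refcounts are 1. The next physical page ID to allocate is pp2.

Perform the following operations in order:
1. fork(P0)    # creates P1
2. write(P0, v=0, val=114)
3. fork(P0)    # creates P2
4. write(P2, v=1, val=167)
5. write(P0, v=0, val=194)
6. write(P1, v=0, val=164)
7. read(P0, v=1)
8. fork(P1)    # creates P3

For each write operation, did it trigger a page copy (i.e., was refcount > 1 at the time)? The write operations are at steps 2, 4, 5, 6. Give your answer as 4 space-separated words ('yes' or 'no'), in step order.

Op 1: fork(P0) -> P1. 2 ppages; refcounts: pp0:2 pp1:2
Op 2: write(P0, v0, 114). refcount(pp0)=2>1 -> COPY to pp2. 3 ppages; refcounts: pp0:1 pp1:2 pp2:1
Op 3: fork(P0) -> P2. 3 ppages; refcounts: pp0:1 pp1:3 pp2:2
Op 4: write(P2, v1, 167). refcount(pp1)=3>1 -> COPY to pp3. 4 ppages; refcounts: pp0:1 pp1:2 pp2:2 pp3:1
Op 5: write(P0, v0, 194). refcount(pp2)=2>1 -> COPY to pp4. 5 ppages; refcounts: pp0:1 pp1:2 pp2:1 pp3:1 pp4:1
Op 6: write(P1, v0, 164). refcount(pp0)=1 -> write in place. 5 ppages; refcounts: pp0:1 pp1:2 pp2:1 pp3:1 pp4:1
Op 7: read(P0, v1) -> 18. No state change.
Op 8: fork(P1) -> P3. 5 ppages; refcounts: pp0:2 pp1:3 pp2:1 pp3:1 pp4:1

yes yes yes no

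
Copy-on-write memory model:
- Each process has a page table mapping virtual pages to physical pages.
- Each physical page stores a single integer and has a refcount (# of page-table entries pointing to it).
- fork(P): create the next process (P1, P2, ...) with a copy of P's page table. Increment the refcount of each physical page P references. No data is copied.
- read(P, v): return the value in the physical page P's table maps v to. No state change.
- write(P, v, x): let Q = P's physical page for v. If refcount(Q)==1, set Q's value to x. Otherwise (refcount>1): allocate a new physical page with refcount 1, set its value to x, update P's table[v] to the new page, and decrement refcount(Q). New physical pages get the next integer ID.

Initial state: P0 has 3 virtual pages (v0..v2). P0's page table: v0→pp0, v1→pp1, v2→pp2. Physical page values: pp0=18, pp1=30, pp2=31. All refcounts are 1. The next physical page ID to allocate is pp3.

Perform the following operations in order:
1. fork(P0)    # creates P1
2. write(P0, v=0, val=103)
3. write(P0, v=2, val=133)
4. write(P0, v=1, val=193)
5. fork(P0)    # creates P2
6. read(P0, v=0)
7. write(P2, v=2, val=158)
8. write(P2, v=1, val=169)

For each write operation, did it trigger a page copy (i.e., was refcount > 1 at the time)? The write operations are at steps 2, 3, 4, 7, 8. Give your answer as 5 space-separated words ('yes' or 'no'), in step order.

Op 1: fork(P0) -> P1. 3 ppages; refcounts: pp0:2 pp1:2 pp2:2
Op 2: write(P0, v0, 103). refcount(pp0)=2>1 -> COPY to pp3. 4 ppages; refcounts: pp0:1 pp1:2 pp2:2 pp3:1
Op 3: write(P0, v2, 133). refcount(pp2)=2>1 -> COPY to pp4. 5 ppages; refcounts: pp0:1 pp1:2 pp2:1 pp3:1 pp4:1
Op 4: write(P0, v1, 193). refcount(pp1)=2>1 -> COPY to pp5. 6 ppages; refcounts: pp0:1 pp1:1 pp2:1 pp3:1 pp4:1 pp5:1
Op 5: fork(P0) -> P2. 6 ppages; refcounts: pp0:1 pp1:1 pp2:1 pp3:2 pp4:2 pp5:2
Op 6: read(P0, v0) -> 103. No state change.
Op 7: write(P2, v2, 158). refcount(pp4)=2>1 -> COPY to pp6. 7 ppages; refcounts: pp0:1 pp1:1 pp2:1 pp3:2 pp4:1 pp5:2 pp6:1
Op 8: write(P2, v1, 169). refcount(pp5)=2>1 -> COPY to pp7. 8 ppages; refcounts: pp0:1 pp1:1 pp2:1 pp3:2 pp4:1 pp5:1 pp6:1 pp7:1

yes yes yes yes yes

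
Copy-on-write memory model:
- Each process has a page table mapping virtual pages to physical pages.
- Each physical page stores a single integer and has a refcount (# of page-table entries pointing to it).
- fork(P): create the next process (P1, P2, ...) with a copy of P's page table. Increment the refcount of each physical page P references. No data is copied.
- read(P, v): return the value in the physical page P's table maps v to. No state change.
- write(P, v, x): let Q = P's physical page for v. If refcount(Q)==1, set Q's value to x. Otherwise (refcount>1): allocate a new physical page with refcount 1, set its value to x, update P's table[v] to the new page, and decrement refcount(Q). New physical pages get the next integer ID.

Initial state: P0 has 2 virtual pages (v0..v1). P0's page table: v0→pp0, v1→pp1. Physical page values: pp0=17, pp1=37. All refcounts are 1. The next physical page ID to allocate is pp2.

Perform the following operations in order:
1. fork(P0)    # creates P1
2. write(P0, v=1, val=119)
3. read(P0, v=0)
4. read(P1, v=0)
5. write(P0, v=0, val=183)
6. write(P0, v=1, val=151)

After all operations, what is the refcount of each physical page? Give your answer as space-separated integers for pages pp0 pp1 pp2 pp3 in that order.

Answer: 1 1 1 1

Derivation:
Op 1: fork(P0) -> P1. 2 ppages; refcounts: pp0:2 pp1:2
Op 2: write(P0, v1, 119). refcount(pp1)=2>1 -> COPY to pp2. 3 ppages; refcounts: pp0:2 pp1:1 pp2:1
Op 3: read(P0, v0) -> 17. No state change.
Op 4: read(P1, v0) -> 17. No state change.
Op 5: write(P0, v0, 183). refcount(pp0)=2>1 -> COPY to pp3. 4 ppages; refcounts: pp0:1 pp1:1 pp2:1 pp3:1
Op 6: write(P0, v1, 151). refcount(pp2)=1 -> write in place. 4 ppages; refcounts: pp0:1 pp1:1 pp2:1 pp3:1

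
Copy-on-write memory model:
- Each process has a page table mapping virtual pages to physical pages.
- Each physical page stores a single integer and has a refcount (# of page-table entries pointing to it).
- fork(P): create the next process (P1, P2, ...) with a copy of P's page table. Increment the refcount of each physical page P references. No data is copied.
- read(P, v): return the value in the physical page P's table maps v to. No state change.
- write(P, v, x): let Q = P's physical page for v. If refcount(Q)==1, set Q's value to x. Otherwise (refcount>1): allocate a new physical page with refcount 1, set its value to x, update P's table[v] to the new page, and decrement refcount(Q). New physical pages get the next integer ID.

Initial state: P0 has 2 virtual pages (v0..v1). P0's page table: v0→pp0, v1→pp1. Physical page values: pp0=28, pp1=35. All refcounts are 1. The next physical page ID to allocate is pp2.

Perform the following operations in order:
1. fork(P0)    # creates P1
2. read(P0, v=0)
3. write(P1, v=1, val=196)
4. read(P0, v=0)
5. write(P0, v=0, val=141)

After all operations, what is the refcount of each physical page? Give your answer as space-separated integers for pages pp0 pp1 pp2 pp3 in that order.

Op 1: fork(P0) -> P1. 2 ppages; refcounts: pp0:2 pp1:2
Op 2: read(P0, v0) -> 28. No state change.
Op 3: write(P1, v1, 196). refcount(pp1)=2>1 -> COPY to pp2. 3 ppages; refcounts: pp0:2 pp1:1 pp2:1
Op 4: read(P0, v0) -> 28. No state change.
Op 5: write(P0, v0, 141). refcount(pp0)=2>1 -> COPY to pp3. 4 ppages; refcounts: pp0:1 pp1:1 pp2:1 pp3:1

Answer: 1 1 1 1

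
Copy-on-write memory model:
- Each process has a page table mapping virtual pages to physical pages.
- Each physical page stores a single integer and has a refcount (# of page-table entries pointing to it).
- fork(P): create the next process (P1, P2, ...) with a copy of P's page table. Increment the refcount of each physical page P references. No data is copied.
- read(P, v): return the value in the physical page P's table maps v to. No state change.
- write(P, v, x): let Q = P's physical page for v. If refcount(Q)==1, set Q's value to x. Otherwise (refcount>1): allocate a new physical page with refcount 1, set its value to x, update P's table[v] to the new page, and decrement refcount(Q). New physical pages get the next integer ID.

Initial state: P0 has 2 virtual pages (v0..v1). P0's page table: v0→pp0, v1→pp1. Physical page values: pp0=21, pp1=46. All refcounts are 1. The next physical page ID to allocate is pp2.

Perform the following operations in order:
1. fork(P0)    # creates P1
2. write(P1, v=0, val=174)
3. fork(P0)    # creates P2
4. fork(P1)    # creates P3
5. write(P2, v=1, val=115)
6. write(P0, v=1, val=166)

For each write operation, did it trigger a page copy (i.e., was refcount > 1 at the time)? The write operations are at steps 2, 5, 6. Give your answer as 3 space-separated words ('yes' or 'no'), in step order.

Op 1: fork(P0) -> P1. 2 ppages; refcounts: pp0:2 pp1:2
Op 2: write(P1, v0, 174). refcount(pp0)=2>1 -> COPY to pp2. 3 ppages; refcounts: pp0:1 pp1:2 pp2:1
Op 3: fork(P0) -> P2. 3 ppages; refcounts: pp0:2 pp1:3 pp2:1
Op 4: fork(P1) -> P3. 3 ppages; refcounts: pp0:2 pp1:4 pp2:2
Op 5: write(P2, v1, 115). refcount(pp1)=4>1 -> COPY to pp3. 4 ppages; refcounts: pp0:2 pp1:3 pp2:2 pp3:1
Op 6: write(P0, v1, 166). refcount(pp1)=3>1 -> COPY to pp4. 5 ppages; refcounts: pp0:2 pp1:2 pp2:2 pp3:1 pp4:1

yes yes yes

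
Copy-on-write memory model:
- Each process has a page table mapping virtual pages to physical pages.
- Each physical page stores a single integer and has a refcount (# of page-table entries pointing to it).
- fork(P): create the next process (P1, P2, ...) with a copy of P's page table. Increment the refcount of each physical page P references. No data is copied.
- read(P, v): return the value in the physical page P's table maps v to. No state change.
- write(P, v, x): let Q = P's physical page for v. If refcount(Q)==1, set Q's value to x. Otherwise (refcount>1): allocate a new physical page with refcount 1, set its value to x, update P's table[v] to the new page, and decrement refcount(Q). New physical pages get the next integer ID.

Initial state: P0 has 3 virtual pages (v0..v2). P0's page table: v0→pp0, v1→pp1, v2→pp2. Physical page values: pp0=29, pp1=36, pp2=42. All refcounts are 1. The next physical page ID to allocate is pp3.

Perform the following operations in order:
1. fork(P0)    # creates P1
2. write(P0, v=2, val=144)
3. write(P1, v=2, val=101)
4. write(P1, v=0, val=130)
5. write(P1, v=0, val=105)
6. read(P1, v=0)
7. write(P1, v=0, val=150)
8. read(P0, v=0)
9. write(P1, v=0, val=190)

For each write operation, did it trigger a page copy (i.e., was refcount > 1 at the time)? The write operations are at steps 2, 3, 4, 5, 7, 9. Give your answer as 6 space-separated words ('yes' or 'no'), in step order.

Op 1: fork(P0) -> P1. 3 ppages; refcounts: pp0:2 pp1:2 pp2:2
Op 2: write(P0, v2, 144). refcount(pp2)=2>1 -> COPY to pp3. 4 ppages; refcounts: pp0:2 pp1:2 pp2:1 pp3:1
Op 3: write(P1, v2, 101). refcount(pp2)=1 -> write in place. 4 ppages; refcounts: pp0:2 pp1:2 pp2:1 pp3:1
Op 4: write(P1, v0, 130). refcount(pp0)=2>1 -> COPY to pp4. 5 ppages; refcounts: pp0:1 pp1:2 pp2:1 pp3:1 pp4:1
Op 5: write(P1, v0, 105). refcount(pp4)=1 -> write in place. 5 ppages; refcounts: pp0:1 pp1:2 pp2:1 pp3:1 pp4:1
Op 6: read(P1, v0) -> 105. No state change.
Op 7: write(P1, v0, 150). refcount(pp4)=1 -> write in place. 5 ppages; refcounts: pp0:1 pp1:2 pp2:1 pp3:1 pp4:1
Op 8: read(P0, v0) -> 29. No state change.
Op 9: write(P1, v0, 190). refcount(pp4)=1 -> write in place. 5 ppages; refcounts: pp0:1 pp1:2 pp2:1 pp3:1 pp4:1

yes no yes no no no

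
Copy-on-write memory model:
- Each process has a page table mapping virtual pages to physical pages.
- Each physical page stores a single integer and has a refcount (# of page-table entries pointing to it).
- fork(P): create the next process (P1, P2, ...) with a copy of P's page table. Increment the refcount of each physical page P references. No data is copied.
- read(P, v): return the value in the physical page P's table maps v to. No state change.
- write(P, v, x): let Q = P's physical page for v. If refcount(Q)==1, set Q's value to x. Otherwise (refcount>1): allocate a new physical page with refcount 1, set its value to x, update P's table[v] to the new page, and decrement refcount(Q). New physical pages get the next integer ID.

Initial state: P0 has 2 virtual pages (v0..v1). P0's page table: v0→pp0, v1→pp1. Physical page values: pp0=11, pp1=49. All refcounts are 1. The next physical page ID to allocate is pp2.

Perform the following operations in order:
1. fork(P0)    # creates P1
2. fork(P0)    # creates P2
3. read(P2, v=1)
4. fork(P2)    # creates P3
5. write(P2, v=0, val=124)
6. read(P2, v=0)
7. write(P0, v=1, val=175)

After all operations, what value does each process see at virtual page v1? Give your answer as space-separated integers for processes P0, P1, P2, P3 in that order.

Op 1: fork(P0) -> P1. 2 ppages; refcounts: pp0:2 pp1:2
Op 2: fork(P0) -> P2. 2 ppages; refcounts: pp0:3 pp1:3
Op 3: read(P2, v1) -> 49. No state change.
Op 4: fork(P2) -> P3. 2 ppages; refcounts: pp0:4 pp1:4
Op 5: write(P2, v0, 124). refcount(pp0)=4>1 -> COPY to pp2. 3 ppages; refcounts: pp0:3 pp1:4 pp2:1
Op 6: read(P2, v0) -> 124. No state change.
Op 7: write(P0, v1, 175). refcount(pp1)=4>1 -> COPY to pp3. 4 ppages; refcounts: pp0:3 pp1:3 pp2:1 pp3:1
P0: v1 -> pp3 = 175
P1: v1 -> pp1 = 49
P2: v1 -> pp1 = 49
P3: v1 -> pp1 = 49

Answer: 175 49 49 49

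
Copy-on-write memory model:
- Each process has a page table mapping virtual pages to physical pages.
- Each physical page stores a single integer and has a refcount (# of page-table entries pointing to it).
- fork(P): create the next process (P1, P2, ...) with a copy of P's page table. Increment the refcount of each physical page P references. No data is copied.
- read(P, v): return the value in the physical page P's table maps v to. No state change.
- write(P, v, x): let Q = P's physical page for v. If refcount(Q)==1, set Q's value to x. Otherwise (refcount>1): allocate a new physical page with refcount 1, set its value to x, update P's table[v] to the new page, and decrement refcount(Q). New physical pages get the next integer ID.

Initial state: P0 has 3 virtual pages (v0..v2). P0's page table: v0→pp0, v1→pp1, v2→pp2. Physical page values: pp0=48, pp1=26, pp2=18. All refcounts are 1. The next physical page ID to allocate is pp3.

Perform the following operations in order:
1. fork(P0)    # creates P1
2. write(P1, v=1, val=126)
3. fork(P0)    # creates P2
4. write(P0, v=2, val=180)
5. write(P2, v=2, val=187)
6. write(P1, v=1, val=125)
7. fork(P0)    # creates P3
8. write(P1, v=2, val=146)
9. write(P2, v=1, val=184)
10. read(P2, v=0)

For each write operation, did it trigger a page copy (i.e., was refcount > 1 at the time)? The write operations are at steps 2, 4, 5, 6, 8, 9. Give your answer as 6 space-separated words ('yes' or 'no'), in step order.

Op 1: fork(P0) -> P1. 3 ppages; refcounts: pp0:2 pp1:2 pp2:2
Op 2: write(P1, v1, 126). refcount(pp1)=2>1 -> COPY to pp3. 4 ppages; refcounts: pp0:2 pp1:1 pp2:2 pp3:1
Op 3: fork(P0) -> P2. 4 ppages; refcounts: pp0:3 pp1:2 pp2:3 pp3:1
Op 4: write(P0, v2, 180). refcount(pp2)=3>1 -> COPY to pp4. 5 ppages; refcounts: pp0:3 pp1:2 pp2:2 pp3:1 pp4:1
Op 5: write(P2, v2, 187). refcount(pp2)=2>1 -> COPY to pp5. 6 ppages; refcounts: pp0:3 pp1:2 pp2:1 pp3:1 pp4:1 pp5:1
Op 6: write(P1, v1, 125). refcount(pp3)=1 -> write in place. 6 ppages; refcounts: pp0:3 pp1:2 pp2:1 pp3:1 pp4:1 pp5:1
Op 7: fork(P0) -> P3. 6 ppages; refcounts: pp0:4 pp1:3 pp2:1 pp3:1 pp4:2 pp5:1
Op 8: write(P1, v2, 146). refcount(pp2)=1 -> write in place. 6 ppages; refcounts: pp0:4 pp1:3 pp2:1 pp3:1 pp4:2 pp5:1
Op 9: write(P2, v1, 184). refcount(pp1)=3>1 -> COPY to pp6. 7 ppages; refcounts: pp0:4 pp1:2 pp2:1 pp3:1 pp4:2 pp5:1 pp6:1
Op 10: read(P2, v0) -> 48. No state change.

yes yes yes no no yes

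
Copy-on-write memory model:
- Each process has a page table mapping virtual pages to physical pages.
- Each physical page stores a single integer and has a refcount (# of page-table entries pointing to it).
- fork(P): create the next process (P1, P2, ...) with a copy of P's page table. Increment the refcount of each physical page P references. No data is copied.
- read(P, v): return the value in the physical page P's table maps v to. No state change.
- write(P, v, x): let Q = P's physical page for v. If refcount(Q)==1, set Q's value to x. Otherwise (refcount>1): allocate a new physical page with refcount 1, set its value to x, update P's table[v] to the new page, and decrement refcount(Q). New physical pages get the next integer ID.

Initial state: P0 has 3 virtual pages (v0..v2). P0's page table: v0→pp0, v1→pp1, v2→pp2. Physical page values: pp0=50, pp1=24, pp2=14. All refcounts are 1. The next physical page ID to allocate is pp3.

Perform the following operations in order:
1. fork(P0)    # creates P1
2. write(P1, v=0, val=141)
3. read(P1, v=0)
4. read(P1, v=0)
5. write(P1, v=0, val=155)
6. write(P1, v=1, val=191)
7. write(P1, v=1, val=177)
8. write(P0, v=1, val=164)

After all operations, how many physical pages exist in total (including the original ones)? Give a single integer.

Answer: 5

Derivation:
Op 1: fork(P0) -> P1. 3 ppages; refcounts: pp0:2 pp1:2 pp2:2
Op 2: write(P1, v0, 141). refcount(pp0)=2>1 -> COPY to pp3. 4 ppages; refcounts: pp0:1 pp1:2 pp2:2 pp3:1
Op 3: read(P1, v0) -> 141. No state change.
Op 4: read(P1, v0) -> 141. No state change.
Op 5: write(P1, v0, 155). refcount(pp3)=1 -> write in place. 4 ppages; refcounts: pp0:1 pp1:2 pp2:2 pp3:1
Op 6: write(P1, v1, 191). refcount(pp1)=2>1 -> COPY to pp4. 5 ppages; refcounts: pp0:1 pp1:1 pp2:2 pp3:1 pp4:1
Op 7: write(P1, v1, 177). refcount(pp4)=1 -> write in place. 5 ppages; refcounts: pp0:1 pp1:1 pp2:2 pp3:1 pp4:1
Op 8: write(P0, v1, 164). refcount(pp1)=1 -> write in place. 5 ppages; refcounts: pp0:1 pp1:1 pp2:2 pp3:1 pp4:1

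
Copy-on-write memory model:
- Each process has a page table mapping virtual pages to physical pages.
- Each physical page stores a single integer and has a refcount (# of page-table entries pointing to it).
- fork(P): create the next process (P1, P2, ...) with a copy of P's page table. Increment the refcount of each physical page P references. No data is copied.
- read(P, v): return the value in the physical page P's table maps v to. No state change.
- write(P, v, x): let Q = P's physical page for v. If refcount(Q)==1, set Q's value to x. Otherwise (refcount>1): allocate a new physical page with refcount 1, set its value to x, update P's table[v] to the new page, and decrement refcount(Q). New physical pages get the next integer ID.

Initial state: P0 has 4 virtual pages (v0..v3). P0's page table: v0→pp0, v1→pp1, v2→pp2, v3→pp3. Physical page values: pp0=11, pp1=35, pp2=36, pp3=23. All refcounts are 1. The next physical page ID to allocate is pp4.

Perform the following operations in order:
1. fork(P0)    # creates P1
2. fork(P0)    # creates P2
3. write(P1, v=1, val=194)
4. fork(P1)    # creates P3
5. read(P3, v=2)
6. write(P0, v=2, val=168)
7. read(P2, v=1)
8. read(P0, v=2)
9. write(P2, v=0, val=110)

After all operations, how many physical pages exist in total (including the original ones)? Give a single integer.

Op 1: fork(P0) -> P1. 4 ppages; refcounts: pp0:2 pp1:2 pp2:2 pp3:2
Op 2: fork(P0) -> P2. 4 ppages; refcounts: pp0:3 pp1:3 pp2:3 pp3:3
Op 3: write(P1, v1, 194). refcount(pp1)=3>1 -> COPY to pp4. 5 ppages; refcounts: pp0:3 pp1:2 pp2:3 pp3:3 pp4:1
Op 4: fork(P1) -> P3. 5 ppages; refcounts: pp0:4 pp1:2 pp2:4 pp3:4 pp4:2
Op 5: read(P3, v2) -> 36. No state change.
Op 6: write(P0, v2, 168). refcount(pp2)=4>1 -> COPY to pp5. 6 ppages; refcounts: pp0:4 pp1:2 pp2:3 pp3:4 pp4:2 pp5:1
Op 7: read(P2, v1) -> 35. No state change.
Op 8: read(P0, v2) -> 168. No state change.
Op 9: write(P2, v0, 110). refcount(pp0)=4>1 -> COPY to pp6. 7 ppages; refcounts: pp0:3 pp1:2 pp2:3 pp3:4 pp4:2 pp5:1 pp6:1

Answer: 7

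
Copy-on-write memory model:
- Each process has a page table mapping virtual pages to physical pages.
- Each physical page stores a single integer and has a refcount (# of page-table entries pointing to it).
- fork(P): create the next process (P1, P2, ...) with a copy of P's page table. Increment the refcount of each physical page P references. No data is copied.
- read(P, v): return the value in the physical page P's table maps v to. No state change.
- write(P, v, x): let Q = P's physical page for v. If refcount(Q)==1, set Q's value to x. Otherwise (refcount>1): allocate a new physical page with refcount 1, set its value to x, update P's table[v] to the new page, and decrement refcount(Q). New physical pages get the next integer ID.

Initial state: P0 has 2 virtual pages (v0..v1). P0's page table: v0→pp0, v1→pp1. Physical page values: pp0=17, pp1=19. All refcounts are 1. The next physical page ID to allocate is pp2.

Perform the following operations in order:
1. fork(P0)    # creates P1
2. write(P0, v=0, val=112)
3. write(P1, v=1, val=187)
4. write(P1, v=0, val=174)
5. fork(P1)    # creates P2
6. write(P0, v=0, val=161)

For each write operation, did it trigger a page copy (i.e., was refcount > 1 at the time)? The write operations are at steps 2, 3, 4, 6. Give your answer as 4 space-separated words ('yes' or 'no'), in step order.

Op 1: fork(P0) -> P1. 2 ppages; refcounts: pp0:2 pp1:2
Op 2: write(P0, v0, 112). refcount(pp0)=2>1 -> COPY to pp2. 3 ppages; refcounts: pp0:1 pp1:2 pp2:1
Op 3: write(P1, v1, 187). refcount(pp1)=2>1 -> COPY to pp3. 4 ppages; refcounts: pp0:1 pp1:1 pp2:1 pp3:1
Op 4: write(P1, v0, 174). refcount(pp0)=1 -> write in place. 4 ppages; refcounts: pp0:1 pp1:1 pp2:1 pp3:1
Op 5: fork(P1) -> P2. 4 ppages; refcounts: pp0:2 pp1:1 pp2:1 pp3:2
Op 6: write(P0, v0, 161). refcount(pp2)=1 -> write in place. 4 ppages; refcounts: pp0:2 pp1:1 pp2:1 pp3:2

yes yes no no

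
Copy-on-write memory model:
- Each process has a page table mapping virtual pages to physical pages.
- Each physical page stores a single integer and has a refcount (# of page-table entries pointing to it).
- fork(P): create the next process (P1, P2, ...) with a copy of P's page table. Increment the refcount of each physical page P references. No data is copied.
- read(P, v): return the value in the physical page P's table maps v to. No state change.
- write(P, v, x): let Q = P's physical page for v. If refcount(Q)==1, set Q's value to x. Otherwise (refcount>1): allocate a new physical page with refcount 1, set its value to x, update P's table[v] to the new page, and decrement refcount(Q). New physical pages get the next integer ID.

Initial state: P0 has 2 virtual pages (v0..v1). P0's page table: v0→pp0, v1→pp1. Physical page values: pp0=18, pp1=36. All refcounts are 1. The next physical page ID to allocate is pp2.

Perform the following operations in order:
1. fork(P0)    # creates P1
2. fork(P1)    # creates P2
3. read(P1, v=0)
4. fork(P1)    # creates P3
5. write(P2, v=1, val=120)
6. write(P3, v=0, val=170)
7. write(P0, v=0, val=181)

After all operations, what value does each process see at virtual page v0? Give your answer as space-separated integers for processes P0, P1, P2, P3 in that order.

Answer: 181 18 18 170

Derivation:
Op 1: fork(P0) -> P1. 2 ppages; refcounts: pp0:2 pp1:2
Op 2: fork(P1) -> P2. 2 ppages; refcounts: pp0:3 pp1:3
Op 3: read(P1, v0) -> 18. No state change.
Op 4: fork(P1) -> P3. 2 ppages; refcounts: pp0:4 pp1:4
Op 5: write(P2, v1, 120). refcount(pp1)=4>1 -> COPY to pp2. 3 ppages; refcounts: pp0:4 pp1:3 pp2:1
Op 6: write(P3, v0, 170). refcount(pp0)=4>1 -> COPY to pp3. 4 ppages; refcounts: pp0:3 pp1:3 pp2:1 pp3:1
Op 7: write(P0, v0, 181). refcount(pp0)=3>1 -> COPY to pp4. 5 ppages; refcounts: pp0:2 pp1:3 pp2:1 pp3:1 pp4:1
P0: v0 -> pp4 = 181
P1: v0 -> pp0 = 18
P2: v0 -> pp0 = 18
P3: v0 -> pp3 = 170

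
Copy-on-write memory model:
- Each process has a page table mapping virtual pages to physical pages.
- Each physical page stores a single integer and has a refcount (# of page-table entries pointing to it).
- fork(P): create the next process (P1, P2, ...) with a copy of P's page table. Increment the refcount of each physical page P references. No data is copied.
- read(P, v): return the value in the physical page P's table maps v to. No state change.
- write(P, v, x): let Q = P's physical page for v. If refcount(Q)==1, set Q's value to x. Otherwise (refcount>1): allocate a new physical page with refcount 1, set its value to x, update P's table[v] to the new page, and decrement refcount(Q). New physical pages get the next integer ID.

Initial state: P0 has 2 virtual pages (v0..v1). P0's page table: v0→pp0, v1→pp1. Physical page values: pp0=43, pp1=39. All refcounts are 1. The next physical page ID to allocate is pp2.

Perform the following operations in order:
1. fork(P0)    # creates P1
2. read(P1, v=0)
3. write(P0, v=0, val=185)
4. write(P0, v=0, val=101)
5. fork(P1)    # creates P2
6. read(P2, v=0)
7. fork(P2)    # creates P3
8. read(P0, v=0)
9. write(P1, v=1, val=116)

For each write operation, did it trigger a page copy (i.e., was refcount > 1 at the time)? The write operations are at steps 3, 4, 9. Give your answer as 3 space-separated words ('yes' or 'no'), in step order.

Op 1: fork(P0) -> P1. 2 ppages; refcounts: pp0:2 pp1:2
Op 2: read(P1, v0) -> 43. No state change.
Op 3: write(P0, v0, 185). refcount(pp0)=2>1 -> COPY to pp2. 3 ppages; refcounts: pp0:1 pp1:2 pp2:1
Op 4: write(P0, v0, 101). refcount(pp2)=1 -> write in place. 3 ppages; refcounts: pp0:1 pp1:2 pp2:1
Op 5: fork(P1) -> P2. 3 ppages; refcounts: pp0:2 pp1:3 pp2:1
Op 6: read(P2, v0) -> 43. No state change.
Op 7: fork(P2) -> P3. 3 ppages; refcounts: pp0:3 pp1:4 pp2:1
Op 8: read(P0, v0) -> 101. No state change.
Op 9: write(P1, v1, 116). refcount(pp1)=4>1 -> COPY to pp3. 4 ppages; refcounts: pp0:3 pp1:3 pp2:1 pp3:1

yes no yes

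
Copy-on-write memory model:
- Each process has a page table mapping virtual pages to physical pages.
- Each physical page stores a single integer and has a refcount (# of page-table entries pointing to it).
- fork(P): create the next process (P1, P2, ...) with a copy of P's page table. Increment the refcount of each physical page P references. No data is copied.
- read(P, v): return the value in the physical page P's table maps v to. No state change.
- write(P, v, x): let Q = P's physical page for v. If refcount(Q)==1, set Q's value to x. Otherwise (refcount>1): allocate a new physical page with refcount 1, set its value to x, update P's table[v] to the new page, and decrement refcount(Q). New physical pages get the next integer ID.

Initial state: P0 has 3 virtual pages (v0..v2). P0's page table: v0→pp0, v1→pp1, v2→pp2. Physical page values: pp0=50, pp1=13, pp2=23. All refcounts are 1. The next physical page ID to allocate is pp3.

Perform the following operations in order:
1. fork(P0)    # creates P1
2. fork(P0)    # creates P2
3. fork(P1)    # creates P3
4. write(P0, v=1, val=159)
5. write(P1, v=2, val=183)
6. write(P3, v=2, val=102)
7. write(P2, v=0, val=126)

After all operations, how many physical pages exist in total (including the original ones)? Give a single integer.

Op 1: fork(P0) -> P1. 3 ppages; refcounts: pp0:2 pp1:2 pp2:2
Op 2: fork(P0) -> P2. 3 ppages; refcounts: pp0:3 pp1:3 pp2:3
Op 3: fork(P1) -> P3. 3 ppages; refcounts: pp0:4 pp1:4 pp2:4
Op 4: write(P0, v1, 159). refcount(pp1)=4>1 -> COPY to pp3. 4 ppages; refcounts: pp0:4 pp1:3 pp2:4 pp3:1
Op 5: write(P1, v2, 183). refcount(pp2)=4>1 -> COPY to pp4. 5 ppages; refcounts: pp0:4 pp1:3 pp2:3 pp3:1 pp4:1
Op 6: write(P3, v2, 102). refcount(pp2)=3>1 -> COPY to pp5. 6 ppages; refcounts: pp0:4 pp1:3 pp2:2 pp3:1 pp4:1 pp5:1
Op 7: write(P2, v0, 126). refcount(pp0)=4>1 -> COPY to pp6. 7 ppages; refcounts: pp0:3 pp1:3 pp2:2 pp3:1 pp4:1 pp5:1 pp6:1

Answer: 7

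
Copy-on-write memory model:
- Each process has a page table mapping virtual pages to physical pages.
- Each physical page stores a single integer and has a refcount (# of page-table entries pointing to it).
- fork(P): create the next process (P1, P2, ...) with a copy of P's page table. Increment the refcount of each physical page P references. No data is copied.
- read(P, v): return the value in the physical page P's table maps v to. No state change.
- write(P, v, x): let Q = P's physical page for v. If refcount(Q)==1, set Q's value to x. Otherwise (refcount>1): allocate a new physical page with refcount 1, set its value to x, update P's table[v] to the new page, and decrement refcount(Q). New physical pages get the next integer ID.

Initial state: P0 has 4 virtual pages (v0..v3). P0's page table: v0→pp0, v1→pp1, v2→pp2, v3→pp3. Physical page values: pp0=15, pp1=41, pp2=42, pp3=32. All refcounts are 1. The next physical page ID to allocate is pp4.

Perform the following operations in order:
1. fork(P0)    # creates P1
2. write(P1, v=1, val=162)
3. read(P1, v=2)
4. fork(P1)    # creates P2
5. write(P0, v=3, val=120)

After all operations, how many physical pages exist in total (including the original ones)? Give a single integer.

Op 1: fork(P0) -> P1. 4 ppages; refcounts: pp0:2 pp1:2 pp2:2 pp3:2
Op 2: write(P1, v1, 162). refcount(pp1)=2>1 -> COPY to pp4. 5 ppages; refcounts: pp0:2 pp1:1 pp2:2 pp3:2 pp4:1
Op 3: read(P1, v2) -> 42. No state change.
Op 4: fork(P1) -> P2. 5 ppages; refcounts: pp0:3 pp1:1 pp2:3 pp3:3 pp4:2
Op 5: write(P0, v3, 120). refcount(pp3)=3>1 -> COPY to pp5. 6 ppages; refcounts: pp0:3 pp1:1 pp2:3 pp3:2 pp4:2 pp5:1

Answer: 6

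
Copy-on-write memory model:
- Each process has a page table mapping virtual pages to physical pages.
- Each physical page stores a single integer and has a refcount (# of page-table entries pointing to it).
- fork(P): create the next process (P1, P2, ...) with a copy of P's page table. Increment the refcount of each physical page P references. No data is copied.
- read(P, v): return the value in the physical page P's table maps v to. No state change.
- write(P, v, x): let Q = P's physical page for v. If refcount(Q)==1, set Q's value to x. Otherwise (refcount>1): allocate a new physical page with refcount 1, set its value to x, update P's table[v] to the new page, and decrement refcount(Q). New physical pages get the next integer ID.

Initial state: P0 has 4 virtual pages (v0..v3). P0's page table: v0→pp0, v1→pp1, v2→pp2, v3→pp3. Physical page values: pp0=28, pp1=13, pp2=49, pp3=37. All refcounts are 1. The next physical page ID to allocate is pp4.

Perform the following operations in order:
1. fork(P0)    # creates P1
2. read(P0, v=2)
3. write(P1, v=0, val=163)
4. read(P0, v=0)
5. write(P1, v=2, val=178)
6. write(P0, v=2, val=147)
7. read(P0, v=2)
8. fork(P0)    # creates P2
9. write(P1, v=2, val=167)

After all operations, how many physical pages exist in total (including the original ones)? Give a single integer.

Op 1: fork(P0) -> P1. 4 ppages; refcounts: pp0:2 pp1:2 pp2:2 pp3:2
Op 2: read(P0, v2) -> 49. No state change.
Op 3: write(P1, v0, 163). refcount(pp0)=2>1 -> COPY to pp4. 5 ppages; refcounts: pp0:1 pp1:2 pp2:2 pp3:2 pp4:1
Op 4: read(P0, v0) -> 28. No state change.
Op 5: write(P1, v2, 178). refcount(pp2)=2>1 -> COPY to pp5. 6 ppages; refcounts: pp0:1 pp1:2 pp2:1 pp3:2 pp4:1 pp5:1
Op 6: write(P0, v2, 147). refcount(pp2)=1 -> write in place. 6 ppages; refcounts: pp0:1 pp1:2 pp2:1 pp3:2 pp4:1 pp5:1
Op 7: read(P0, v2) -> 147. No state change.
Op 8: fork(P0) -> P2. 6 ppages; refcounts: pp0:2 pp1:3 pp2:2 pp3:3 pp4:1 pp5:1
Op 9: write(P1, v2, 167). refcount(pp5)=1 -> write in place. 6 ppages; refcounts: pp0:2 pp1:3 pp2:2 pp3:3 pp4:1 pp5:1

Answer: 6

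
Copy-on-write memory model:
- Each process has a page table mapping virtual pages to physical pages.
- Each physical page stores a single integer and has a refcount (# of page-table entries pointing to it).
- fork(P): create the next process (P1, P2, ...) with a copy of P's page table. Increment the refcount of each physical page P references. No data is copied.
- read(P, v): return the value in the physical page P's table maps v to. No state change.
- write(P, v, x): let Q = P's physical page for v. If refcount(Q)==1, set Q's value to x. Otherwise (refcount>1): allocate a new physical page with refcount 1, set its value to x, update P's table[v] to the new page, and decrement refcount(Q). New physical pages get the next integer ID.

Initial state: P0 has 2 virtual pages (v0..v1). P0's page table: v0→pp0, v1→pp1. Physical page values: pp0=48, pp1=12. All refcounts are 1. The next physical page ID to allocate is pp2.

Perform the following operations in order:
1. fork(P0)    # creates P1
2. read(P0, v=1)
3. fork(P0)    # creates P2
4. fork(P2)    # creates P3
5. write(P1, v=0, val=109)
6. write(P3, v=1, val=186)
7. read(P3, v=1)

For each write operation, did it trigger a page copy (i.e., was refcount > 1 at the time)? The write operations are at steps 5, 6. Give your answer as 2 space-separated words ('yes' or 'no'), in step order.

Op 1: fork(P0) -> P1. 2 ppages; refcounts: pp0:2 pp1:2
Op 2: read(P0, v1) -> 12. No state change.
Op 3: fork(P0) -> P2. 2 ppages; refcounts: pp0:3 pp1:3
Op 4: fork(P2) -> P3. 2 ppages; refcounts: pp0:4 pp1:4
Op 5: write(P1, v0, 109). refcount(pp0)=4>1 -> COPY to pp2. 3 ppages; refcounts: pp0:3 pp1:4 pp2:1
Op 6: write(P3, v1, 186). refcount(pp1)=4>1 -> COPY to pp3. 4 ppages; refcounts: pp0:3 pp1:3 pp2:1 pp3:1
Op 7: read(P3, v1) -> 186. No state change.

yes yes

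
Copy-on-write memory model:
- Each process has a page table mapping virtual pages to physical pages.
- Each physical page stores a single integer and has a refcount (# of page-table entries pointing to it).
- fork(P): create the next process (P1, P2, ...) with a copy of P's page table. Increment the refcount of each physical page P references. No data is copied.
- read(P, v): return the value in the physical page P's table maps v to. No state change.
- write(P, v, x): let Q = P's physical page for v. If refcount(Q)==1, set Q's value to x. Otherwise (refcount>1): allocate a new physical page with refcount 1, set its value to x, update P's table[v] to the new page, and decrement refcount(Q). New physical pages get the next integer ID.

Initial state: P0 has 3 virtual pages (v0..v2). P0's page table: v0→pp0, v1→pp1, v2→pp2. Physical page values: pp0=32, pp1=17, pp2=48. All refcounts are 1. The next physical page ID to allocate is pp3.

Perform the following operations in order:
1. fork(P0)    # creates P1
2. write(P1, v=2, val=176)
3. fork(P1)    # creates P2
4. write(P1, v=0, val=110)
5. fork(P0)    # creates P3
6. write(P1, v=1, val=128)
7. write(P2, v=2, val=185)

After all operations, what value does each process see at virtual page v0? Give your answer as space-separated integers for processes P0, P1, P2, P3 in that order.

Op 1: fork(P0) -> P1. 3 ppages; refcounts: pp0:2 pp1:2 pp2:2
Op 2: write(P1, v2, 176). refcount(pp2)=2>1 -> COPY to pp3. 4 ppages; refcounts: pp0:2 pp1:2 pp2:1 pp3:1
Op 3: fork(P1) -> P2. 4 ppages; refcounts: pp0:3 pp1:3 pp2:1 pp3:2
Op 4: write(P1, v0, 110). refcount(pp0)=3>1 -> COPY to pp4. 5 ppages; refcounts: pp0:2 pp1:3 pp2:1 pp3:2 pp4:1
Op 5: fork(P0) -> P3. 5 ppages; refcounts: pp0:3 pp1:4 pp2:2 pp3:2 pp4:1
Op 6: write(P1, v1, 128). refcount(pp1)=4>1 -> COPY to pp5. 6 ppages; refcounts: pp0:3 pp1:3 pp2:2 pp3:2 pp4:1 pp5:1
Op 7: write(P2, v2, 185). refcount(pp3)=2>1 -> COPY to pp6. 7 ppages; refcounts: pp0:3 pp1:3 pp2:2 pp3:1 pp4:1 pp5:1 pp6:1
P0: v0 -> pp0 = 32
P1: v0 -> pp4 = 110
P2: v0 -> pp0 = 32
P3: v0 -> pp0 = 32

Answer: 32 110 32 32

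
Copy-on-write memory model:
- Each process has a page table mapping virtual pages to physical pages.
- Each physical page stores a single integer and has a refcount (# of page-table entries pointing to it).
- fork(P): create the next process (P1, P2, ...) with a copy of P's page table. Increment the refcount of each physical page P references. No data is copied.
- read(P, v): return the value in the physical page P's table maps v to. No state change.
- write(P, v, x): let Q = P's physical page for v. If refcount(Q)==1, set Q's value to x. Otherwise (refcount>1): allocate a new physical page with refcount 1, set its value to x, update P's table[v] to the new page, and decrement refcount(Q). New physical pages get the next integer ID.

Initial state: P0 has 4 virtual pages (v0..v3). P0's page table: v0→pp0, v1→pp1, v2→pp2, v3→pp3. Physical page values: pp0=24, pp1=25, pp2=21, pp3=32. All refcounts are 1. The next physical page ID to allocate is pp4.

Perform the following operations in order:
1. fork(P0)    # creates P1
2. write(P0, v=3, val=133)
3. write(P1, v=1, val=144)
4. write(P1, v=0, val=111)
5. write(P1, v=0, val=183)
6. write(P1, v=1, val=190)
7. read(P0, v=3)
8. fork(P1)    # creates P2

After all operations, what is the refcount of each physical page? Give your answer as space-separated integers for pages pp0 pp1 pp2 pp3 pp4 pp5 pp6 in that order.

Answer: 1 1 3 2 1 2 2

Derivation:
Op 1: fork(P0) -> P1. 4 ppages; refcounts: pp0:2 pp1:2 pp2:2 pp3:2
Op 2: write(P0, v3, 133). refcount(pp3)=2>1 -> COPY to pp4. 5 ppages; refcounts: pp0:2 pp1:2 pp2:2 pp3:1 pp4:1
Op 3: write(P1, v1, 144). refcount(pp1)=2>1 -> COPY to pp5. 6 ppages; refcounts: pp0:2 pp1:1 pp2:2 pp3:1 pp4:1 pp5:1
Op 4: write(P1, v0, 111). refcount(pp0)=2>1 -> COPY to pp6. 7 ppages; refcounts: pp0:1 pp1:1 pp2:2 pp3:1 pp4:1 pp5:1 pp6:1
Op 5: write(P1, v0, 183). refcount(pp6)=1 -> write in place. 7 ppages; refcounts: pp0:1 pp1:1 pp2:2 pp3:1 pp4:1 pp5:1 pp6:1
Op 6: write(P1, v1, 190). refcount(pp5)=1 -> write in place. 7 ppages; refcounts: pp0:1 pp1:1 pp2:2 pp3:1 pp4:1 pp5:1 pp6:1
Op 7: read(P0, v3) -> 133. No state change.
Op 8: fork(P1) -> P2. 7 ppages; refcounts: pp0:1 pp1:1 pp2:3 pp3:2 pp4:1 pp5:2 pp6:2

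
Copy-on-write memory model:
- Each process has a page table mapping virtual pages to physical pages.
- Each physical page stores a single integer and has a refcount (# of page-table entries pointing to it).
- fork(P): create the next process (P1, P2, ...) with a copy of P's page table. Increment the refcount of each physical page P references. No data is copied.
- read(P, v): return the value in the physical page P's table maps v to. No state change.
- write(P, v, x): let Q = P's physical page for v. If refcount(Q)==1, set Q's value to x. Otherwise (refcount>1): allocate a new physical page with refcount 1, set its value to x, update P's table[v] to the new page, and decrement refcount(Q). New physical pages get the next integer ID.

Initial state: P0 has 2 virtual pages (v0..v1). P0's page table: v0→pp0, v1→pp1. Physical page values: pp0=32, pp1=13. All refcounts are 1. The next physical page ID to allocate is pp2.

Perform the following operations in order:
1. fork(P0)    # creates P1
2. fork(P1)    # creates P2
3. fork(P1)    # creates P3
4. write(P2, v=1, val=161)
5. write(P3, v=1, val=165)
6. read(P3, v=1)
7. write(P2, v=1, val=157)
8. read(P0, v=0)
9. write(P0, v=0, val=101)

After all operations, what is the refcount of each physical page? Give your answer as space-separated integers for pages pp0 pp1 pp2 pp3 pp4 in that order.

Answer: 3 2 1 1 1

Derivation:
Op 1: fork(P0) -> P1. 2 ppages; refcounts: pp0:2 pp1:2
Op 2: fork(P1) -> P2. 2 ppages; refcounts: pp0:3 pp1:3
Op 3: fork(P1) -> P3. 2 ppages; refcounts: pp0:4 pp1:4
Op 4: write(P2, v1, 161). refcount(pp1)=4>1 -> COPY to pp2. 3 ppages; refcounts: pp0:4 pp1:3 pp2:1
Op 5: write(P3, v1, 165). refcount(pp1)=3>1 -> COPY to pp3. 4 ppages; refcounts: pp0:4 pp1:2 pp2:1 pp3:1
Op 6: read(P3, v1) -> 165. No state change.
Op 7: write(P2, v1, 157). refcount(pp2)=1 -> write in place. 4 ppages; refcounts: pp0:4 pp1:2 pp2:1 pp3:1
Op 8: read(P0, v0) -> 32. No state change.
Op 9: write(P0, v0, 101). refcount(pp0)=4>1 -> COPY to pp4. 5 ppages; refcounts: pp0:3 pp1:2 pp2:1 pp3:1 pp4:1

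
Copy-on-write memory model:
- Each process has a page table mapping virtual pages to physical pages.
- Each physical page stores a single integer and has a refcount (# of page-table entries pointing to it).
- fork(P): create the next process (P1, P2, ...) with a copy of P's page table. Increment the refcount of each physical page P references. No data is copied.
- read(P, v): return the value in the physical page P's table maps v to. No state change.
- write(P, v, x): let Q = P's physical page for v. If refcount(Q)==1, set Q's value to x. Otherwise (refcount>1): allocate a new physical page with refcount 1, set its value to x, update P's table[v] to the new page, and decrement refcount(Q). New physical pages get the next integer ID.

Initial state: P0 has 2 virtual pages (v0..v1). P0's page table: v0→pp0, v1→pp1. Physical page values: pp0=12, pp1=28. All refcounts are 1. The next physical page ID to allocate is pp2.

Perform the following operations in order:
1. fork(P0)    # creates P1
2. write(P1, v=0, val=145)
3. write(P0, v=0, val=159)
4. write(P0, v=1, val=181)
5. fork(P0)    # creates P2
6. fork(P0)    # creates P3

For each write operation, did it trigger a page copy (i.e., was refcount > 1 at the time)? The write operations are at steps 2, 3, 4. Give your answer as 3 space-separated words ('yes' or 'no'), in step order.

Op 1: fork(P0) -> P1. 2 ppages; refcounts: pp0:2 pp1:2
Op 2: write(P1, v0, 145). refcount(pp0)=2>1 -> COPY to pp2. 3 ppages; refcounts: pp0:1 pp1:2 pp2:1
Op 3: write(P0, v0, 159). refcount(pp0)=1 -> write in place. 3 ppages; refcounts: pp0:1 pp1:2 pp2:1
Op 4: write(P0, v1, 181). refcount(pp1)=2>1 -> COPY to pp3. 4 ppages; refcounts: pp0:1 pp1:1 pp2:1 pp3:1
Op 5: fork(P0) -> P2. 4 ppages; refcounts: pp0:2 pp1:1 pp2:1 pp3:2
Op 6: fork(P0) -> P3. 4 ppages; refcounts: pp0:3 pp1:1 pp2:1 pp3:3

yes no yes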